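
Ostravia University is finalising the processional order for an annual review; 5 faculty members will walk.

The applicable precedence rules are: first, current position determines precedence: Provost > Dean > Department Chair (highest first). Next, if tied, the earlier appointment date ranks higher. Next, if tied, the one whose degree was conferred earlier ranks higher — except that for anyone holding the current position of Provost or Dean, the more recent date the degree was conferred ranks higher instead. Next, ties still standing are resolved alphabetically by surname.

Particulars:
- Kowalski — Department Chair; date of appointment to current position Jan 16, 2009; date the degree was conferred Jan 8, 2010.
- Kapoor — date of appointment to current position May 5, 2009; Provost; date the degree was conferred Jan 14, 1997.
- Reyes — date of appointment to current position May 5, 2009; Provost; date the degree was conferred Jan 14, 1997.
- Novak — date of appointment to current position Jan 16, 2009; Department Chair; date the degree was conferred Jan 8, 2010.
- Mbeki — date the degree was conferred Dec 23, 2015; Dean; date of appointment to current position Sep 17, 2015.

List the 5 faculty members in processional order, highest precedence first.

By current position: Kapoor and Reyes (Provost); then Mbeki (Dean); then Kowalski and Novak (Department Chair).
Kapoor and Reyes both have date of appointment to current position May 5, 2009, so the next rule applies.
Kapoor and Reyes both have date the degree was conferred Jan 14, 1997, so the next rule applies.
Among Kapoor and Reyes, alphabetically by surname: Kapoor before Reyes.
Kowalski and Novak both have date of appointment to current position Jan 16, 2009, so the next rule applies.
Kowalski and Novak both have date the degree was conferred Jan 8, 2010, so the next rule applies.
Among Kowalski and Novak, alphabetically by surname: Kowalski before Novak.
Full order: Kapoor, Reyes, Mbeki, Kowalski, Novak.

Kapoor, Reyes, Mbeki, Kowalski, Novak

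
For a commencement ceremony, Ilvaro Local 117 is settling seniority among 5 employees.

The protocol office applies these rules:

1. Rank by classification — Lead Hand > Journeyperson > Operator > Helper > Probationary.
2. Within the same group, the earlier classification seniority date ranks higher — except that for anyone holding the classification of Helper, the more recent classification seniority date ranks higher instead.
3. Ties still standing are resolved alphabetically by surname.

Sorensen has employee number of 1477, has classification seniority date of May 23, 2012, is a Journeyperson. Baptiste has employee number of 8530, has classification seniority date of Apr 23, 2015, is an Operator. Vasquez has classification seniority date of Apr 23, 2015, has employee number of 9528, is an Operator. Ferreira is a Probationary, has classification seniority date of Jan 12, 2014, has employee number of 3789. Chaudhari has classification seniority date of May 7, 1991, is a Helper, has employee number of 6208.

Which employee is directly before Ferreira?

By classification: Sorensen (Journeyperson); then Baptiste and Vasquez (Operator); then Chaudhari (Helper); then Ferreira (Probationary).
Baptiste and Vasquez both have classification seniority date Apr 23, 2015, so the next rule applies.
Among Baptiste and Vasquez, alphabetically by surname: Baptiste before Vasquez.
Order: Sorensen, Baptiste, Vasquez, Chaudhari, Ferreira.

Chaudhari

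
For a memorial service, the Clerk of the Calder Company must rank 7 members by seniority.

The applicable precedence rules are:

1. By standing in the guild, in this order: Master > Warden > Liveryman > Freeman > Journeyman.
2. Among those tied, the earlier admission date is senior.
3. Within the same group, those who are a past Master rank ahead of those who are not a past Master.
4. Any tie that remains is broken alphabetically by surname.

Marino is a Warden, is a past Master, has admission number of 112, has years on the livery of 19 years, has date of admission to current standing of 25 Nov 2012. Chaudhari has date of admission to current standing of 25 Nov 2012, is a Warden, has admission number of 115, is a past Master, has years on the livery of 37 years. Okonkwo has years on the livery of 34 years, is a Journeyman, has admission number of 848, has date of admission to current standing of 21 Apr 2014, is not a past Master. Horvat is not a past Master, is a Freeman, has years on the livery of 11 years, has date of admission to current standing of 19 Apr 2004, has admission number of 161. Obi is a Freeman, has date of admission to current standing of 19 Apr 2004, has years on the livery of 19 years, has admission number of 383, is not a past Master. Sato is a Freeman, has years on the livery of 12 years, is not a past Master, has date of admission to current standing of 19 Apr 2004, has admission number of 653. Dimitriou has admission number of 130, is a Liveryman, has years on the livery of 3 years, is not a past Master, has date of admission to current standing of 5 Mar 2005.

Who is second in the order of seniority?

By standing in the guild: Chaudhari and Marino (Warden); then Dimitriou (Liveryman); then Horvat, Obi and Sato (Freeman); then Okonkwo (Journeyman).
Chaudhari and Marino both have date of admission to current standing 25 Nov 2012, so the next rule applies.
Chaudhari and Marino are each a past Master, so the next rule applies.
Among Chaudhari and Marino, alphabetically by surname: Chaudhari before Marino.
Horvat, Obi and Sato all have date of admission to current standing 19 Apr 2004, so the next rule applies.
Horvat, Obi and Sato are each not a past Master, so the next rule applies.
Among Horvat, Obi and Sato, alphabetically by surname: Horvat before Obi before Sato.
Order: Chaudhari, Marino, Dimitriou, Horvat, Obi, Sato, Okonkwo.

Marino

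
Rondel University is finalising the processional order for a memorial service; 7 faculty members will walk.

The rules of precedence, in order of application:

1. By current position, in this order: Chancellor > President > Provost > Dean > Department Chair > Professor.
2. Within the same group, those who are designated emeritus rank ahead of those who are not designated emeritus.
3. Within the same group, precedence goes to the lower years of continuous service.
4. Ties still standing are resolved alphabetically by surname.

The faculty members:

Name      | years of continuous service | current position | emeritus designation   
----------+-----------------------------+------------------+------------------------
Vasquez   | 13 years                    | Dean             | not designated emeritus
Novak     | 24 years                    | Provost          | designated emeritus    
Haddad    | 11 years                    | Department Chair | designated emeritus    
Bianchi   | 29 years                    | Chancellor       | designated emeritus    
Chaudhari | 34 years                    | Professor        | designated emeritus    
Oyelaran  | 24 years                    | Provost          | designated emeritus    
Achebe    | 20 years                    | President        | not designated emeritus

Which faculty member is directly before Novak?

By current position: Bianchi (Chancellor); then Achebe (President); then Novak and Oyelaran (Provost); then Vasquez (Dean); then Haddad (Department Chair); then Chaudhari (Professor).
Novak and Oyelaran are each designated emeritus, so the next rule applies.
Novak and Oyelaran both have years of continuous service 24 years, so the next rule applies.
Among Novak and Oyelaran, alphabetically by surname: Novak before Oyelaran.
Order: Bianchi, Achebe, Novak, Oyelaran, Vasquez, Haddad, Chaudhari.

Achebe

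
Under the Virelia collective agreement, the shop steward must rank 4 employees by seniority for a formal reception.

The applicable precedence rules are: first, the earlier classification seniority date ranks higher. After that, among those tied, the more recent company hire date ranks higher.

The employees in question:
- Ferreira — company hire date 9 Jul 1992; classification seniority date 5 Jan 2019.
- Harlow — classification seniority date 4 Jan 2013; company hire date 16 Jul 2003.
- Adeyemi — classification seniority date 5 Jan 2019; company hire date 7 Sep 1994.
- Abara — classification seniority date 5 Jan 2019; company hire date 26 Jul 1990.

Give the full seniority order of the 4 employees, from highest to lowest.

Harlow, Adeyemi, Ferreira, Abara

By classification seniority date (earlier first): Harlow (4 Jan 2013); then Adeyemi, Ferreira and Abara (each 5 Jan 2019).
Among Adeyemi, Ferreira and Abara, by company hire date (later first): Adeyemi (7 Sep 1994) before Ferreira (9 Jul 1992) before Abara (26 Jul 1990).
Full order: Harlow, Adeyemi, Ferreira, Abara.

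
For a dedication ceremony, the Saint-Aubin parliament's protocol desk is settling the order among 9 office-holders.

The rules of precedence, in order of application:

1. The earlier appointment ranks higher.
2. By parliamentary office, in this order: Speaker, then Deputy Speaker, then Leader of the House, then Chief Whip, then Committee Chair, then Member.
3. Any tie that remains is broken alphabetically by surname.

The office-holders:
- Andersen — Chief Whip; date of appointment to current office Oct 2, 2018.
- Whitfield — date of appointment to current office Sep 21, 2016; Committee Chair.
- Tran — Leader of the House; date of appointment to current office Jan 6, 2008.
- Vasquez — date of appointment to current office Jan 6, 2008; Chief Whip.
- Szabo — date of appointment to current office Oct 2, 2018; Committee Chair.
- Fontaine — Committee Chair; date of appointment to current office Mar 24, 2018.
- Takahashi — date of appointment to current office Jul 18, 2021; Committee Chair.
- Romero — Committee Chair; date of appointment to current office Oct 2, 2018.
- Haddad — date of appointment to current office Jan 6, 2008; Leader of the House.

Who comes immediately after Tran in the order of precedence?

By date of appointment to current office (earlier first): Haddad, Tran and Vasquez (each Jan 6, 2008); then Whitfield (Sep 21, 2016); then Fontaine (Mar 24, 2018); then Andersen, Romero and Szabo (each Oct 2, 2018); then Takahashi (Jul 18, 2021).
Among Haddad, Tran and Vasquez, by parliamentary office: Haddad and Tran (Leader of the House) before Vasquez (Chief Whip).
Among Haddad and Tran, alphabetically by surname: Haddad before Tran.
Among Andersen, Romero and Szabo, by parliamentary office: Andersen (Chief Whip) before Romero and Szabo (Committee Chair).
Among Romero and Szabo, alphabetically by surname: Romero before Szabo.
Order: Haddad, Tran, Vasquez, Whitfield, Fontaine, Andersen, Romero, Szabo, Takahashi.

Vasquez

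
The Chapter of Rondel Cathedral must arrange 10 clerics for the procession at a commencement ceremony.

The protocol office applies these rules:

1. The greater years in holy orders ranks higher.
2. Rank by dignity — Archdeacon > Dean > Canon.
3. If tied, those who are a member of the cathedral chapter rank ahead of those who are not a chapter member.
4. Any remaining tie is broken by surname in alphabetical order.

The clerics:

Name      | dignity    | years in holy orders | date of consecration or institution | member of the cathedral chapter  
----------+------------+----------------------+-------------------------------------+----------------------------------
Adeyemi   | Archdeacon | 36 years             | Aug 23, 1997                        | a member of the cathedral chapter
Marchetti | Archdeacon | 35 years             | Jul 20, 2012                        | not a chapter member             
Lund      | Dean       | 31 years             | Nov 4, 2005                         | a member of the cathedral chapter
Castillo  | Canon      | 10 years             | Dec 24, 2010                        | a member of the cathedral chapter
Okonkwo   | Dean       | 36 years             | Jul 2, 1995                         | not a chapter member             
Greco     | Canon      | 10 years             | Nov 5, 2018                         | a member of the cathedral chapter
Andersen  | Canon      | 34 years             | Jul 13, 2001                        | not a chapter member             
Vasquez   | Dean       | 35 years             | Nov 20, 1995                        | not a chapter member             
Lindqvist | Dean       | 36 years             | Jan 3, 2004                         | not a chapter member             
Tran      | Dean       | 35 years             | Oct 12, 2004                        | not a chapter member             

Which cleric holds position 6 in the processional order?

Vasquez

By years in holy orders (higher first): Adeyemi, Lindqvist and Okonkwo (each 36 years); then Marchetti, Tran and Vasquez (each 35 years); then Andersen (34 years); then Lund (31 years); then Castillo and Greco (both 10 years).
Among Adeyemi, Lindqvist and Okonkwo, by dignity: Adeyemi (Archdeacon) before Lindqvist and Okonkwo (Dean).
Lindqvist and Okonkwo are each not a chapter member, so the next rule applies.
Among Lindqvist and Okonkwo, alphabetically by surname: Lindqvist before Okonkwo.
Among Marchetti, Tran and Vasquez, by dignity: Marchetti (Archdeacon) before Tran and Vasquez (Dean).
Tran and Vasquez are each not a chapter member, so the next rule applies.
Among Tran and Vasquez, alphabetically by surname: Tran before Vasquez.
Castillo and Greco are each Canon, so the next rule applies.
Castillo and Greco are each a member of the cathedral chapter, so the next rule applies.
Among Castillo and Greco, alphabetically by surname: Castillo before Greco.
Order: Adeyemi, Lindqvist, Okonkwo, Marchetti, Tran, Vasquez, Andersen, Lund, Castillo, Greco.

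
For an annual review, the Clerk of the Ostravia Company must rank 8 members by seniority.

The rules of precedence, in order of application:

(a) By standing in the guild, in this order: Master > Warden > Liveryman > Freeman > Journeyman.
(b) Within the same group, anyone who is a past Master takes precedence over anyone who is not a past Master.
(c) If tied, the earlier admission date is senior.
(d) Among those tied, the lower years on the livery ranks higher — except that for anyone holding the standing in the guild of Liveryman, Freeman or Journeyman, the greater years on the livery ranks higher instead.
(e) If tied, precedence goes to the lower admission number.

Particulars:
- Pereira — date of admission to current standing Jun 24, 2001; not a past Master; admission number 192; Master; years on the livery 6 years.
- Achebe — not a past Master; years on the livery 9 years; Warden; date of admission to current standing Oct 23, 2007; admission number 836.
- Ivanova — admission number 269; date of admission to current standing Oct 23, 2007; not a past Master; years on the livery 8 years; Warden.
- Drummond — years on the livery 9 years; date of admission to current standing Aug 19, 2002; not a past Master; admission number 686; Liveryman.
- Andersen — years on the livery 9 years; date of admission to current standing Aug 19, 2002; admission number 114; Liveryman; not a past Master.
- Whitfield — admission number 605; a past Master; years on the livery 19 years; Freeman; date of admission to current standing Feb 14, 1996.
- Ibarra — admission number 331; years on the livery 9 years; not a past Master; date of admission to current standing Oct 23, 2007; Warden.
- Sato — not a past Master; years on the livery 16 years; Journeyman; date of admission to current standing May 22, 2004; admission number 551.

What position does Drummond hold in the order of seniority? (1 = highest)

By standing in the guild: Pereira (Master); then Ivanova, Ibarra and Achebe (Warden); then Andersen and Drummond (Liveryman); then Whitfield (Freeman); then Sato (Journeyman).
Ivanova, Ibarra and Achebe are each not a past Master, so the next rule applies.
Ivanova, Ibarra and Achebe all have date of admission to current standing Oct 23, 2007, so the next rule applies.
Among Ivanova, Ibarra and Achebe, by years on the livery (lower first): Ivanova (8 years) before Ibarra and Achebe (9 years).
Among Ibarra and Achebe, by admission number (lower first): Ibarra (331) before Achebe (836).
Andersen and Drummond are each not a past Master, so the next rule applies.
Andersen and Drummond both have date of admission to current standing Aug 19, 2002, so the next rule applies.
Andersen and Drummond both have years on the livery 9 years, so the next rule applies.
Among Andersen and Drummond, by admission number (lower first): Andersen (114) before Drummond (686).
Order: Pereira, Ivanova, Ibarra, Achebe, Andersen, Drummond, Whitfield, Sato. So position 6.

6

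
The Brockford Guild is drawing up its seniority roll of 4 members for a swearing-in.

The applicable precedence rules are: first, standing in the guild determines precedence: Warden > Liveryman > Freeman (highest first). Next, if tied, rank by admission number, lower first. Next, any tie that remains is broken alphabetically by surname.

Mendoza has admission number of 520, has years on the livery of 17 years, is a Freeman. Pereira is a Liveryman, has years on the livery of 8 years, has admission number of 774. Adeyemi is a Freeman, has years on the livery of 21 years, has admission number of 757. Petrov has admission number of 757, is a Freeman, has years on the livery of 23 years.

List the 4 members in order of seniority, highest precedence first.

By standing in the guild: Pereira (Liveryman); then Mendoza, Adeyemi and Petrov (Freeman).
Among Mendoza, Adeyemi and Petrov, by admission number (lower first): Mendoza (520) before Adeyemi and Petrov (757).
Among Adeyemi and Petrov, alphabetically by surname: Adeyemi before Petrov.
Full order: Pereira, Mendoza, Adeyemi, Petrov.

Pereira, Mendoza, Adeyemi, Petrov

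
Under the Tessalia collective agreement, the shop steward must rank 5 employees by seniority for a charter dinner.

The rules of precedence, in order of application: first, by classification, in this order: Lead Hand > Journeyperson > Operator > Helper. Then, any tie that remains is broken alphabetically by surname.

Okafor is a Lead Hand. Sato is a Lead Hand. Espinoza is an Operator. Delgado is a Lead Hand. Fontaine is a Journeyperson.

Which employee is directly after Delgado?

Okafor

By classification: Delgado, Okafor and Sato (Lead Hand); then Fontaine (Journeyperson); then Espinoza (Operator).
Among Delgado, Okafor and Sato, alphabetically by surname: Delgado before Okafor before Sato.
Order: Delgado, Okafor, Sato, Fontaine, Espinoza.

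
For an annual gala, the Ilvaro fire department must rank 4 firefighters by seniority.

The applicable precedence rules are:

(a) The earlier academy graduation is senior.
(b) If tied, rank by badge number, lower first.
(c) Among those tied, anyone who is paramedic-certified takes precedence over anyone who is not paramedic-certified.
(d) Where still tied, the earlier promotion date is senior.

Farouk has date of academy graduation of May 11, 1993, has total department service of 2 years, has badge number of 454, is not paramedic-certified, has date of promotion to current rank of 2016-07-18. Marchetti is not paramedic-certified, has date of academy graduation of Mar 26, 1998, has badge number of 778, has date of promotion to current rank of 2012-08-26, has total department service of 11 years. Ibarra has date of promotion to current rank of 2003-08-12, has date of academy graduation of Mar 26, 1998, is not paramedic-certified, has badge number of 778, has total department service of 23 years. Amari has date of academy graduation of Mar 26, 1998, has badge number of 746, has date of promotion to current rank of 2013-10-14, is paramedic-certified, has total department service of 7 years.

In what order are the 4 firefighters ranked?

Farouk, Amari, Ibarra, Marchetti

By date of academy graduation (earlier first): Farouk (May 11, 1993); then Amari, Ibarra and Marchetti (each Mar 26, 1998).
Among Amari, Ibarra and Marchetti, by badge number (lower first): Amari (746) before Ibarra and Marchetti (778).
Ibarra and Marchetti are each not paramedic-certified, so the next rule applies.
Among Ibarra and Marchetti, by date of promotion to current rank (earlier first): Ibarra (2003-08-12) before Marchetti (2012-08-26).
Full order: Farouk, Amari, Ibarra, Marchetti.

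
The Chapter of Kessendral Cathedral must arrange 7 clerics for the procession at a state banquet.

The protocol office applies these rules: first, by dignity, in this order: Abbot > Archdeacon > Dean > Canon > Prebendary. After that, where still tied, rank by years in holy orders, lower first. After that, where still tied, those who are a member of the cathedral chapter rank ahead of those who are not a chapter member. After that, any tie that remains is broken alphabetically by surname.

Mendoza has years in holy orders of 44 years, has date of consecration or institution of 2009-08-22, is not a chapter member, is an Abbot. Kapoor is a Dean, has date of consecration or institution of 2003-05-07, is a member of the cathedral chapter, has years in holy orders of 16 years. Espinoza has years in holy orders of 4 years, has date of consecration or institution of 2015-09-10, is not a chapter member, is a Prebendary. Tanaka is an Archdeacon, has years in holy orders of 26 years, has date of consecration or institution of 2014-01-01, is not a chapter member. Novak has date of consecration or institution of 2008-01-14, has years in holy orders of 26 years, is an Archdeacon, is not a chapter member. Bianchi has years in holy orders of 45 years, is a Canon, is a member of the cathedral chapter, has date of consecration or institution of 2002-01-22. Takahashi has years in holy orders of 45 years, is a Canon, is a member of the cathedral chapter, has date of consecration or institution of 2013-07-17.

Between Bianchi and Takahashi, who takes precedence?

Bianchi

By dignity: Mendoza (Abbot); then Novak and Tanaka (Archdeacon); then Kapoor (Dean); then Bianchi and Takahashi (Canon); then Espinoza (Prebendary).
Novak and Tanaka both have years in holy orders 26 years, so the next rule applies.
Novak and Tanaka are each not a chapter member, so the next rule applies.
Among Novak and Tanaka, alphabetically by surname: Novak before Tanaka.
Bianchi and Takahashi both have years in holy orders 45 years, so the next rule applies.
Bianchi and Takahashi are each a member of the cathedral chapter, so the next rule applies.
Among Bianchi and Takahashi, alphabetically by surname: Bianchi before Takahashi.
So Bianchi takes precedence.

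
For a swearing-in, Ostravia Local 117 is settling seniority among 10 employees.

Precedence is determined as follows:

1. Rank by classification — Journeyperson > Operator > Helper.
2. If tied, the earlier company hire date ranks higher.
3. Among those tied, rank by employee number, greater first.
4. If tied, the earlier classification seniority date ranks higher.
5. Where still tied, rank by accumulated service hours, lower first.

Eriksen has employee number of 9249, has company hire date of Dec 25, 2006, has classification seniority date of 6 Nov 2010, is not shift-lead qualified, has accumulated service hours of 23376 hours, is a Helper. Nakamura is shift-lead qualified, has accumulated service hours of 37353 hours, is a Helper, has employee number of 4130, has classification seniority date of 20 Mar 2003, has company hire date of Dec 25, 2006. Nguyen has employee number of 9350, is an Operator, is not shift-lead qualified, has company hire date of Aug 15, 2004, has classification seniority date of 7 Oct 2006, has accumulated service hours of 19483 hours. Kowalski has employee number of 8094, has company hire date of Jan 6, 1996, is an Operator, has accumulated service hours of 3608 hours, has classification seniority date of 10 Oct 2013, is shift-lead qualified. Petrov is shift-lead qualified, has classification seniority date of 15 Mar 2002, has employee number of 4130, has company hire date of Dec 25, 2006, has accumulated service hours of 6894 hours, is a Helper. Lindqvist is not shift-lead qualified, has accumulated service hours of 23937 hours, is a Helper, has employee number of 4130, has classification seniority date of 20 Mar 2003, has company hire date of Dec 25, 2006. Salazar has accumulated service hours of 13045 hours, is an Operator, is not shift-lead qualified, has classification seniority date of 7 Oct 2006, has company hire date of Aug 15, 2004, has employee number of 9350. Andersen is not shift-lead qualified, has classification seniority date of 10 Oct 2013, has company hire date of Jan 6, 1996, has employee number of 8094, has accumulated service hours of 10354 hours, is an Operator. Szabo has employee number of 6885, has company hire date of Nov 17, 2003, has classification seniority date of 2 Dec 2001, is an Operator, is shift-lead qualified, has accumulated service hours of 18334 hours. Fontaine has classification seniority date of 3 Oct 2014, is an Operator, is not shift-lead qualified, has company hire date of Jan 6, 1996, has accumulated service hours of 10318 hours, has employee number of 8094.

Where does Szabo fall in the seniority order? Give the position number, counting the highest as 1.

By classification: Kowalski, Andersen, Fontaine, Szabo, Salazar and Nguyen (Operator); then Eriksen, Petrov, Lindqvist and Nakamura (Helper).
Among Kowalski, Andersen, Fontaine, Szabo, Salazar and Nguyen, by company hire date (earlier first): Kowalski, Andersen and Fontaine (Jan 6, 1996) before Szabo (Nov 17, 2003) before Salazar and Nguyen (Aug 15, 2004).
Kowalski, Andersen and Fontaine all have employee number 8094, so the next rule applies.
Among Kowalski, Andersen and Fontaine, by classification seniority date (earlier first): Kowalski and Andersen (10 Oct 2013) before Fontaine (3 Oct 2014).
Among Kowalski and Andersen, by accumulated service hours (lower first): Kowalski (3608 hours) before Andersen (10354 hours).
Salazar and Nguyen both have employee number 9350, so the next rule applies.
Salazar and Nguyen both have classification seniority date 7 Oct 2006, so the next rule applies.
Among Salazar and Nguyen, by accumulated service hours (lower first): Salazar (13045 hours) before Nguyen (19483 hours).
Eriksen, Petrov, Lindqvist and Nakamura all have company hire date Dec 25, 2006, so the next rule applies.
Among Eriksen, Petrov, Lindqvist and Nakamura, by employee number (higher first): Eriksen (9249) before Petrov, Lindqvist and Nakamura (4130).
Among Petrov, Lindqvist and Nakamura, by classification seniority date (earlier first): Petrov (15 Mar 2002) before Lindqvist and Nakamura (20 Mar 2003).
Among Lindqvist and Nakamura, by accumulated service hours (lower first): Lindqvist (23937 hours) before Nakamura (37353 hours).
Order: Kowalski, Andersen, Fontaine, Szabo, Salazar, Nguyen, Eriksen, Petrov, Lindqvist, Nakamura. So position 4.

4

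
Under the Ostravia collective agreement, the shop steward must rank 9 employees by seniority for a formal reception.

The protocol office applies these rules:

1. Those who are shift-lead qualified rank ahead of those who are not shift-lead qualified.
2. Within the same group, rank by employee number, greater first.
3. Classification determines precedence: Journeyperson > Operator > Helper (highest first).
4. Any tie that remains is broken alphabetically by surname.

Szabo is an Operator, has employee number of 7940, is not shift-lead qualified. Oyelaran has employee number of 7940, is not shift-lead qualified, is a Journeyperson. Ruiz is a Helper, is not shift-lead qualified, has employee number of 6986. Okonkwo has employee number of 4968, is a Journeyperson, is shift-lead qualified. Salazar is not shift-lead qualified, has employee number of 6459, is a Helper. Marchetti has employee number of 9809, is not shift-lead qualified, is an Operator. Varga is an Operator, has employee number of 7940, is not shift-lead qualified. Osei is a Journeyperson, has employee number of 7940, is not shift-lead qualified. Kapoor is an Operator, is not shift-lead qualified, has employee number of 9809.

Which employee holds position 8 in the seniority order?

By the first rule: Okonkwo (shift-lead qualified); then Kapoor, Marchetti, Osei, Oyelaran, Szabo, Varga, Ruiz and Salazar (each not shift-lead qualified).
Among Kapoor, Marchetti, Osei, Oyelaran, Szabo, Varga, Ruiz and Salazar, by employee number (higher first): Kapoor and Marchetti (9809) before Osei, Oyelaran, Szabo and Varga (7940) before Ruiz (6986) before Salazar (6459).
Kapoor and Marchetti are each Operator, so the next rule applies.
Among Kapoor and Marchetti, alphabetically by surname: Kapoor before Marchetti.
Among Osei, Oyelaran, Szabo and Varga, by classification: Osei and Oyelaran (Journeyperson) before Szabo and Varga (Operator).
Among Osei and Oyelaran, alphabetically by surname: Osei before Oyelaran.
Among Szabo and Varga, alphabetically by surname: Szabo before Varga.
Order: Okonkwo, Kapoor, Marchetti, Osei, Oyelaran, Szabo, Varga, Ruiz, Salazar.

Ruiz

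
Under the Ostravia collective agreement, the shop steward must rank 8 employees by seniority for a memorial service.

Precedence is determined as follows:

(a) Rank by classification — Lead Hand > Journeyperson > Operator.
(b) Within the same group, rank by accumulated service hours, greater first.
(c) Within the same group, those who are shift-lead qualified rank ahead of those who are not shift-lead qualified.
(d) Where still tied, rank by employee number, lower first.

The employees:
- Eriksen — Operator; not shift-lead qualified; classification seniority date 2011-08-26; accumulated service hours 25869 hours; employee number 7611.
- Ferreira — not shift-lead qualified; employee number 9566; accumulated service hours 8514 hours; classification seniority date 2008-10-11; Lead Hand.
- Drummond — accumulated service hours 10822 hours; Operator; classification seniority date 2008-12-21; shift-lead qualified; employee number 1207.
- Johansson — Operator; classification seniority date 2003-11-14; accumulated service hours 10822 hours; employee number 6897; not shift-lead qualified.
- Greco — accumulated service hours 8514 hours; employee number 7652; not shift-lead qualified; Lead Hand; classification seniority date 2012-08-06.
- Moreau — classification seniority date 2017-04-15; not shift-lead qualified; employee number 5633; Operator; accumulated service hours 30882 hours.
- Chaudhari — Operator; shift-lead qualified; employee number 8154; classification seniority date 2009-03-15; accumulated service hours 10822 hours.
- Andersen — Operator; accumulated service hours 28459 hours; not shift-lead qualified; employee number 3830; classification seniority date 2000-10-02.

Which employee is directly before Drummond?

By classification: Greco and Ferreira (Lead Hand); then Moreau, Andersen, Eriksen, Drummond, Chaudhari and Johansson (Operator).
Greco and Ferreira both have accumulated service hours 8514 hours, so the next rule applies.
Greco and Ferreira are each not shift-lead qualified, so the next rule applies.
Among Greco and Ferreira, by employee number (lower first): Greco (7652) before Ferreira (9566).
Among Moreau, Andersen, Eriksen, Drummond, Chaudhari and Johansson, by accumulated service hours (higher first): Moreau (30882 hours) before Andersen (28459 hours) before Eriksen (25869 hours) before Drummond, Chaudhari and Johansson (10822 hours).
Among Drummond, Chaudhari and Johansson, shift-lead qualified before not shift-lead qualified: Drummond and Chaudhari (shift-lead qualified) before Johansson (not shift-lead qualified).
Among Drummond and Chaudhari, by employee number (lower first): Drummond (1207) before Chaudhari (8154).
Order: Greco, Ferreira, Moreau, Andersen, Eriksen, Drummond, Chaudhari, Johansson.

Eriksen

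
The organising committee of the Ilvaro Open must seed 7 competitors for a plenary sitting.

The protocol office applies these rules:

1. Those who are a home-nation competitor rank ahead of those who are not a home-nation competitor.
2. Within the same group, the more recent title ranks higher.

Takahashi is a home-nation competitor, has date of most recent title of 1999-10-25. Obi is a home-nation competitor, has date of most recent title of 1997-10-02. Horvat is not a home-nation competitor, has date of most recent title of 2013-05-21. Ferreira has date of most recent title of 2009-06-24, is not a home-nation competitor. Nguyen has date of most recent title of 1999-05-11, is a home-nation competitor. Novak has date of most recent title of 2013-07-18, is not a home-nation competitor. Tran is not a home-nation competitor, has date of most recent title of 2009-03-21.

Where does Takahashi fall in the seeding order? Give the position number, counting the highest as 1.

By the first rule: Takahashi, Nguyen and Obi (each a home-nation competitor); then Novak, Horvat, Ferreira and Tran (each not a home-nation competitor).
Among Takahashi, Nguyen and Obi, by date of most recent title (later first): Takahashi (1999-10-25) before Nguyen (1999-05-11) before Obi (1997-10-02).
Among Novak, Horvat, Ferreira and Tran, by date of most recent title (later first): Novak (2013-07-18) before Horvat (2013-05-21) before Ferreira (2009-06-24) before Tran (2009-03-21).
Order: Takahashi, Nguyen, Obi, Novak, Horvat, Ferreira, Tran. So position 1.

1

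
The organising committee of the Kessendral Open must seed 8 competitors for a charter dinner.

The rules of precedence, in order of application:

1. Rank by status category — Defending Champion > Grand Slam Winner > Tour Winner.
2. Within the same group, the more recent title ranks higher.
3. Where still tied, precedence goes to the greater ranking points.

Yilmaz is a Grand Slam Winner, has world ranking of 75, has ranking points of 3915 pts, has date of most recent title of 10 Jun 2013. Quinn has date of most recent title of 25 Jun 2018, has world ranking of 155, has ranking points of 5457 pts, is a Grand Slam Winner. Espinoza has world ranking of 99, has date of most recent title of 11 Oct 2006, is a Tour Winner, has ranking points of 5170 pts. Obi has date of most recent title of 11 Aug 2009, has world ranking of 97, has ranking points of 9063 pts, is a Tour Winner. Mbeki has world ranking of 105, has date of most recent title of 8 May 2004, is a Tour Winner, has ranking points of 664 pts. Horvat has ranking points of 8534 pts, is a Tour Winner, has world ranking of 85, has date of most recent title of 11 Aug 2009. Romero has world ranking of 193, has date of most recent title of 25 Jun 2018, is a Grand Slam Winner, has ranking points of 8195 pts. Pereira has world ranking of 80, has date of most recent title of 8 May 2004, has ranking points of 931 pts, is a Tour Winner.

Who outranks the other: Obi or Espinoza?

By status category: Romero, Quinn and Yilmaz (Grand Slam Winner); then Obi, Horvat, Espinoza, Pereira and Mbeki (Tour Winner).
Among Romero, Quinn and Yilmaz, by date of most recent title (later first): Romero and Quinn (25 Jun 2018) before Yilmaz (10 Jun 2013).
Among Romero and Quinn, by ranking points (higher first): Romero (8195 pts) before Quinn (5457 pts).
Among Obi, Horvat, Espinoza, Pereira and Mbeki, by date of most recent title (later first): Obi and Horvat (11 Aug 2009) before Espinoza (11 Oct 2006) before Pereira and Mbeki (8 May 2004).
Among Obi and Horvat, by ranking points (higher first): Obi (9063 pts) before Horvat (8534 pts).
Among Pereira and Mbeki, by ranking points (higher first): Pereira (931 pts) before Mbeki (664 pts).
So Obi takes precedence.

Obi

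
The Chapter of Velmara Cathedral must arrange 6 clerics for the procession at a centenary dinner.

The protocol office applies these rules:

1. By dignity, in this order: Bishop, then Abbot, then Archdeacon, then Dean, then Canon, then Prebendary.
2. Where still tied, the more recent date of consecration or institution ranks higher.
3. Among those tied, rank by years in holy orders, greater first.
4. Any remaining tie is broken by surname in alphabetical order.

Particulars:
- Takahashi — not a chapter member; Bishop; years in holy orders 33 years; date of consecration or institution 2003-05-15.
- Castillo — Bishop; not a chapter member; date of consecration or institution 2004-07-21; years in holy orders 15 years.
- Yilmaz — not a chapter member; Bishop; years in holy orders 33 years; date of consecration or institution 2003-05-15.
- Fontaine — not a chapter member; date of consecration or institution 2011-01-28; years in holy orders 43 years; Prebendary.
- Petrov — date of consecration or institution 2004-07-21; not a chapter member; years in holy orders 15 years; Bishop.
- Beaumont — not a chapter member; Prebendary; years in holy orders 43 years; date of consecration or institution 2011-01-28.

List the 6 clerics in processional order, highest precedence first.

By dignity: Castillo, Petrov, Takahashi and Yilmaz (Bishop); then Beaumont and Fontaine (Prebendary).
Among Castillo, Petrov, Takahashi and Yilmaz, by date of consecration or institution (later first): Castillo and Petrov (2004-07-21) before Takahashi and Yilmaz (2003-05-15).
Castillo and Petrov both have years in holy orders 15 years, so the next rule applies.
Among Castillo and Petrov, alphabetically by surname: Castillo before Petrov.
Takahashi and Yilmaz both have years in holy orders 33 years, so the next rule applies.
Among Takahashi and Yilmaz, alphabetically by surname: Takahashi before Yilmaz.
Beaumont and Fontaine both have date of consecration or institution 2011-01-28, so the next rule applies.
Beaumont and Fontaine both have years in holy orders 43 years, so the next rule applies.
Among Beaumont and Fontaine, alphabetically by surname: Beaumont before Fontaine.
Full order: Castillo, Petrov, Takahashi, Yilmaz, Beaumont, Fontaine.

Castillo, Petrov, Takahashi, Yilmaz, Beaumont, Fontaine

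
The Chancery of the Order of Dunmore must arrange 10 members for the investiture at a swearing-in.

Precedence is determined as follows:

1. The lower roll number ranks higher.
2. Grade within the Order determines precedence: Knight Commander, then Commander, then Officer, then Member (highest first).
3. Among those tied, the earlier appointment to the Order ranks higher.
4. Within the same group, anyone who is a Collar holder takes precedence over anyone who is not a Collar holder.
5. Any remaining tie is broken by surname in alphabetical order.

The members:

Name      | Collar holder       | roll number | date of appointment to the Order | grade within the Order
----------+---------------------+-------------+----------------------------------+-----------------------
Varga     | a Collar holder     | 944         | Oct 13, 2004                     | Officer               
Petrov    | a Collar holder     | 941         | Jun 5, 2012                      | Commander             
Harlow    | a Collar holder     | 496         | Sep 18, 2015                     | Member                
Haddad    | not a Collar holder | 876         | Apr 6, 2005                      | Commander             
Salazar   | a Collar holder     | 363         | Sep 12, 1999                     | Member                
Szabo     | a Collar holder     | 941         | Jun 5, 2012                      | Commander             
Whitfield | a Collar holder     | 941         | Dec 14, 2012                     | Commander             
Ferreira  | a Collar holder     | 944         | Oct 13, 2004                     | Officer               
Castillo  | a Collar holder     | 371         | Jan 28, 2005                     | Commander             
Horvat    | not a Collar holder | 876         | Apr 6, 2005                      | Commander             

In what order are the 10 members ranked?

Salazar, Castillo, Harlow, Haddad, Horvat, Petrov, Szabo, Whitfield, Ferreira, Varga

By roll number (lower first): Salazar (363); then Castillo (371); then Harlow (496); then Haddad and Horvat (both 876); then Petrov, Szabo and Whitfield (each 941); then Ferreira and Varga (both 944).
Haddad and Horvat are each Commander, so the next rule applies.
Haddad and Horvat both have date of appointment to the Order Apr 6, 2005, so the next rule applies.
Haddad and Horvat are each not a Collar holder, so the next rule applies.
Among Haddad and Horvat, alphabetically by surname: Haddad before Horvat.
Petrov, Szabo and Whitfield are each Commander, so the next rule applies.
Among Petrov, Szabo and Whitfield, by date of appointment to the Order (earlier first): Petrov and Szabo (Jun 5, 2012) before Whitfield (Dec 14, 2012).
Petrov and Szabo are each a Collar holder, so the next rule applies.
Among Petrov and Szabo, alphabetically by surname: Petrov before Szabo.
Ferreira and Varga are each Officer, so the next rule applies.
Ferreira and Varga both have date of appointment to the Order Oct 13, 2004, so the next rule applies.
Ferreira and Varga are each a Collar holder, so the next rule applies.
Among Ferreira and Varga, alphabetically by surname: Ferreira before Varga.
Full order: Salazar, Castillo, Harlow, Haddad, Horvat, Petrov, Szabo, Whitfield, Ferreira, Varga.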